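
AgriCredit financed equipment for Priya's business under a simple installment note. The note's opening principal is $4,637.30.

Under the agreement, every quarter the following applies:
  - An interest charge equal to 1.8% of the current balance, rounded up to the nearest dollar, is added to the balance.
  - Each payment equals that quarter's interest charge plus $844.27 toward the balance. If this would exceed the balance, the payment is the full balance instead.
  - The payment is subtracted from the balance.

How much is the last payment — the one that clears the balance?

Quarter 1: $4,637.30 +$84.00 interest = $4,721.30; pay $928.27 → $3,793.03
Quarter 2: $3,793.03 +$69.00 interest = $3,862.03; pay $913.27 → $2,948.76
Quarter 3: $2,948.76 +$54.00 interest = $3,002.76; pay $898.27 → $2,104.49
Quarter 4: $2,104.49 +$38.00 interest = $2,142.49; pay $882.27 → $1,260.22
Quarter 5: $1,260.22 +$23.00 interest = $1,283.22; pay $867.27 → $415.95
Quarter 6: $415.95 +$8.00 interest = $423.95; pay $423.95 → $0.00

$423.95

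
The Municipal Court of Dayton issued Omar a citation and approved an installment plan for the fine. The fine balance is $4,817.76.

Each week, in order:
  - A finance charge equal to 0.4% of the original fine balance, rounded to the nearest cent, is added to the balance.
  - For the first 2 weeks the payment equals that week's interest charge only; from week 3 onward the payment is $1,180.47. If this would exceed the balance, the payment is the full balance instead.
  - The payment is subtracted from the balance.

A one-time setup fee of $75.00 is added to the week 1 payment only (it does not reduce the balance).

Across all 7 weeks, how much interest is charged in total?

$134.89

# | Opening | Interest | Payment | Fee | End bal
1 | $4,817.76 | $19.27 | $19.27 | $75.00 | $4,817.76
2 | $4,817.76 | $19.27 | $19.27 | — | $4,817.76
3 | $4,817.76 | $19.27 | $1,180.47 | — | $3,656.56
4 | $3,656.56 | $19.27 | $1,180.47 | — | $2,495.36
5 | $2,495.36 | $19.27 | $1,180.47 | — | $1,334.16
6 | $1,334.16 | $19.27 | $1,180.47 | — | $172.96
7 | $172.96 | $19.27 | $192.23 | — | $0.00
Total interest: $19.27 + $19.27 + $19.27 + $19.27 + $19.27 + $19.27 + $19.27 = $134.89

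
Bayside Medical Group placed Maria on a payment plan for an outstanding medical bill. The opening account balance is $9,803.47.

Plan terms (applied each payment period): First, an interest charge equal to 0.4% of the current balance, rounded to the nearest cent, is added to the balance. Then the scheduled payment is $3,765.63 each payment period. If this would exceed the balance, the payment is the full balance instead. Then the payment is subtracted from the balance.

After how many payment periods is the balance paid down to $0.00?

3

Payment period 1: $9,803.47 +$39.21 interest = $9,842.68; pay $3,765.63 → $6,077.05
Payment period 2: $6,077.05 +$24.31 interest = $6,101.36; pay $3,765.63 → $2,335.73
Payment period 3: $2,335.73 +$9.34 interest = $2,345.07; pay $2,345.07 → $0.00
Balance reaches $0.00 in payment period 3.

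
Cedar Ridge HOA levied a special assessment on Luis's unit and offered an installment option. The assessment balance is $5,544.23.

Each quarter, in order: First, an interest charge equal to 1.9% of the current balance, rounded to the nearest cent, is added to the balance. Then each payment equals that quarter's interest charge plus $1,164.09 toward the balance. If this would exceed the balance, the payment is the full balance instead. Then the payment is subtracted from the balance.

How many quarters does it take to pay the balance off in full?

5

Quarter 1: $5,544.23 +$105.34 interest = $5,649.57; pay $1,269.43 → $4,380.14
Quarter 2: $4,380.14 +$83.22 interest = $4,463.36; pay $1,247.31 → $3,216.05
Quarter 3: $3,216.05 +$61.10 interest = $3,277.15; pay $1,225.19 → $2,051.96
Quarter 4: $2,051.96 +$38.99 interest = $2,090.95; pay $1,203.08 → $887.87
Quarter 5: $887.87 +$16.87 interest = $904.74; pay $904.74 → $0.00
Balance reaches $0.00 in quarter 5.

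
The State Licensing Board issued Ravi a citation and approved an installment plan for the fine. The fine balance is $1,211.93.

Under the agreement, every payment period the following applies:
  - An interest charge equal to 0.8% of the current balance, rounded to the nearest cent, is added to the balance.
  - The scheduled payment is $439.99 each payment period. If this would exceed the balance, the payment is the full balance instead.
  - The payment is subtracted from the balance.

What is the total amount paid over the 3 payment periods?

$1,230.66

Payment period 1: opening $1,211.93; interest $9.70 → $1,221.63; payment $439.99; balance $781.64
Payment period 2: opening $781.64; interest $6.25 → $787.89; payment $439.99; balance $347.90
Payment period 3: opening $347.90; interest $2.78 → $350.68; payment $350.68; balance $0.00
Total paid: $1,230.66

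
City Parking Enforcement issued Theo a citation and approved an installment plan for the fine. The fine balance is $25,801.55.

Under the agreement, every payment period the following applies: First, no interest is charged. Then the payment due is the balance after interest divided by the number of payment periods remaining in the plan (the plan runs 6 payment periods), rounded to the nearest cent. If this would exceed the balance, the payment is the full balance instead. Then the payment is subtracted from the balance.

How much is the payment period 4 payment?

Payment period 1: opening $25,801.55; payment $4,300.26; balance $21,501.29
Payment period 2: opening $21,501.29; payment $4,300.26; balance $17,201.03
Payment period 3: opening $17,201.03; payment $4,300.26; balance $12,900.77
Payment period 4: opening $12,900.77; payment $4,300.26; balance $8,600.51

$4,300.26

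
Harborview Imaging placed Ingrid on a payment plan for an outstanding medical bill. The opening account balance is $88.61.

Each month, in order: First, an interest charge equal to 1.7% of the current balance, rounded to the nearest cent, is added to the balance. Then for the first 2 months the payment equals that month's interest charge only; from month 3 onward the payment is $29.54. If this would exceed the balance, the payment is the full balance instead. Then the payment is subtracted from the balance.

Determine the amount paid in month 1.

$1.51

Month 1: $88.61 +$1.51 interest = $90.12; pay $1.51 → $88.61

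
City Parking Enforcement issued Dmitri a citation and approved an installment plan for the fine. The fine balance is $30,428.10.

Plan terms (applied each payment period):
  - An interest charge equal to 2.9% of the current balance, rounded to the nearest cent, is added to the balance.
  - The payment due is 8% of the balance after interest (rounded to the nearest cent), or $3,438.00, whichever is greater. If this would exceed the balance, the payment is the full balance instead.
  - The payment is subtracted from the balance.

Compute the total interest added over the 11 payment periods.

# | Opening | Interest | Payment | End bal
1 | $30,428.10 | $882.41 | $3,438.00 | $27,872.51
2 | $27,872.51 | $808.30 | $3,438.00 | $25,242.81
3 | $25,242.81 | $732.04 | $3,438.00 | $22,536.85
4 | $22,536.85 | $653.57 | $3,438.00 | $19,752.42
5 | $19,752.42 | $572.82 | $3,438.00 | $16,887.24
6 | $16,887.24 | $489.73 | $3,438.00 | $13,938.97
7 | $13,938.97 | $404.23 | $3,438.00 | $10,905.20
8 | $10,905.20 | $316.25 | $3,438.00 | $7,783.45
9 | $7,783.45 | $225.72 | $3,438.00 | $4,571.17
10 | $4,571.17 | $132.56 | $3,438.00 | $1,265.73
11 | $1,265.73 | $36.71 | $1,302.44 | $0.00
Total interest: $882.41 + $808.30 + $732.04 + $653.57 + $572.82 + $489.73 + $404.23 + $316.25 + $225.72 + $132.56 + $36.71 = $5,254.34

$5,254.34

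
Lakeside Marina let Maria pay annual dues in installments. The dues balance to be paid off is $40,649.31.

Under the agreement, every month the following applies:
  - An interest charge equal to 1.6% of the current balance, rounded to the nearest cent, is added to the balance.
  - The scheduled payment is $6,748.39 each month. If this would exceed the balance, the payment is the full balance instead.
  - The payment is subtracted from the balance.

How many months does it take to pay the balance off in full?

7

Month 1: opening $40,649.31; interest $650.39 → $41,299.70; payment $6,748.39; balance $34,551.31
Month 2: opening $34,551.31; interest $552.82 → $35,104.13; payment $6,748.39; balance $28,355.74
Month 3: opening $28,355.74; interest $453.69 → $28,809.43; payment $6,748.39; balance $22,061.04
Month 4: opening $22,061.04; interest $352.98 → $22,414.02; payment $6,748.39; balance $15,665.63
Month 5: opening $15,665.63; interest $250.65 → $15,916.28; payment $6,748.39; balance $9,167.89
Month 6: opening $9,167.89; interest $146.69 → $9,314.58; payment $6,748.39; balance $2,566.19
Month 7: opening $2,566.19; interest $41.06 → $2,607.25; payment $2,607.25; balance $0.00
Balance reaches $0.00 in month 7.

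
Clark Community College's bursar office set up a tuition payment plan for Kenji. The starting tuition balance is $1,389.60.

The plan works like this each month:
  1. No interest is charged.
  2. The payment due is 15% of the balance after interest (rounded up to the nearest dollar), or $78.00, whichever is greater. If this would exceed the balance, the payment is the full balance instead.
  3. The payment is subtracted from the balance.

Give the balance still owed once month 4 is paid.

$723.60

Month 1: opening $1,389.60; payment $209.00; balance $1,180.60
Month 2: opening $1,180.60; payment $178.00; balance $1,002.60
Month 3: opening $1,002.60; payment $151.00; balance $851.60
Month 4: opening $851.60; payment $128.00; balance $723.60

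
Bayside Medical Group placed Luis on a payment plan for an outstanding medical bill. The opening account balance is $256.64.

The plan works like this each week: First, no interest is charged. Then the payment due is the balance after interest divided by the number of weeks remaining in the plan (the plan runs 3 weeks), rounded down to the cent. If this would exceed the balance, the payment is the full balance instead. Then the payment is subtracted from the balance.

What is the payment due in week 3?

Week 1: opening $256.64; payment $85.54; balance $171.10
Week 2: opening $171.10; payment $85.55; balance $85.55
Week 3: opening $85.55; payment $85.55; balance $0.00

$85.55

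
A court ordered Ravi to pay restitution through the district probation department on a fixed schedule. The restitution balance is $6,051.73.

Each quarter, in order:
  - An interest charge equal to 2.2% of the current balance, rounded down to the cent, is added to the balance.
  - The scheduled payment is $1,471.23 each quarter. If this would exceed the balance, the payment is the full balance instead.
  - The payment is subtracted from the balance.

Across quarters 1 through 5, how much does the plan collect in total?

$6,416.46

Quarter 1: $6,051.73 +$133.13 interest = $6,184.86; pay $1,471.23 → $4,713.63
Quarter 2: $4,713.63 +$103.69 interest = $4,817.32; pay $1,471.23 → $3,346.09
Quarter 3: $3,346.09 +$73.61 interest = $3,419.70; pay $1,471.23 → $1,948.47
Quarter 4: $1,948.47 +$42.86 interest = $1,991.33; pay $1,471.23 → $520.10
Quarter 5: $520.10 +$11.44 interest = $531.54; pay $531.54 → $0.00
Total paid: $6,416.46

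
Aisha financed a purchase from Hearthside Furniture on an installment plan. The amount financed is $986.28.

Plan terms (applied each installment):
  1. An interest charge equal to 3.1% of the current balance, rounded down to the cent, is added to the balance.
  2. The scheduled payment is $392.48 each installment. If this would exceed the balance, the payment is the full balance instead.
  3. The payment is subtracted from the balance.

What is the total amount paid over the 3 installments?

$1,043.98

Installment 1: opening $986.28; interest $30.57 → $1,016.85; payment $392.48; balance $624.37
Installment 2: opening $624.37; interest $19.35 → $643.72; payment $392.48; balance $251.24
Installment 3: opening $251.24; interest $7.78 → $259.02; payment $259.02; balance $0.00
Total paid: $1,043.98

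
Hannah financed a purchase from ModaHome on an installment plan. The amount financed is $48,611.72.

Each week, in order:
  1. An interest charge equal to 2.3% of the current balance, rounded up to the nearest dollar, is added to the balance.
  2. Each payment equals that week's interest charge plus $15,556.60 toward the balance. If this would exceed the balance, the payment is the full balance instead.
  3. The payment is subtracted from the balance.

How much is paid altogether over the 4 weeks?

$50,939.72

Week 1: opening $48,611.72; interest $1,119.00 → $49,730.72; payment $16,675.60; balance $33,055.12
Week 2: opening $33,055.12; interest $761.00 → $33,816.12; payment $16,317.60; balance $17,498.52
Week 3: opening $17,498.52; interest $403.00 → $17,901.52; payment $15,959.60; balance $1,941.92
Week 4: opening $1,941.92; interest $45.00 → $1,986.92; payment $1,986.92; balance $0.00
Total paid: $50,939.72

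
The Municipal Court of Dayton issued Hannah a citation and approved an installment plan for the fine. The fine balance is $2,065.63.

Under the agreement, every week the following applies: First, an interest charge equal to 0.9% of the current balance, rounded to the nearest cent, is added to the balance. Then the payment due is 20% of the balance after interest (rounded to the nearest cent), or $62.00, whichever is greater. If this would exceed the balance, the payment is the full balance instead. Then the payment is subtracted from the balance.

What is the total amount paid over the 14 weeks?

Week 1: $2,065.63 +$18.59 interest = $2,084.22; pay $416.84 → $1,667.38
Week 2: $1,667.38 +$15.01 interest = $1,682.39; pay $336.48 → $1,345.91
Week 3: $1,345.91 +$12.11 interest = $1,358.02; pay $271.60 → $1,086.42
Week 4: $1,086.42 +$9.78 interest = $1,096.20; pay $219.24 → $876.96
Week 5: $876.96 +$7.89 interest = $884.85; pay $176.97 → $707.88
Week 6: $707.88 +$6.37 interest = $714.25; pay $142.85 → $571.40
Week 7: $571.40 +$5.14 interest = $576.54; pay $115.31 → $461.23
Week 8: $461.23 +$4.15 interest = $465.38; pay $93.08 → $372.30
Week 9: $372.30 +$3.35 interest = $375.65; pay $75.13 → $300.52
Week 10: $300.52 +$2.70 interest = $303.22; pay $62.00 → $241.22
Week 11: $241.22 +$2.17 interest = $243.39; pay $62.00 → $181.39
Week 12: $181.39 +$1.63 interest = $183.02; pay $62.00 → $121.02
Week 13: $121.02 +$1.09 interest = $122.11; pay $62.00 → $60.11
Week 14: $60.11 +$0.54 interest = $60.65; pay $60.65 → $0.00
Total paid: $2,156.15

$2,156.15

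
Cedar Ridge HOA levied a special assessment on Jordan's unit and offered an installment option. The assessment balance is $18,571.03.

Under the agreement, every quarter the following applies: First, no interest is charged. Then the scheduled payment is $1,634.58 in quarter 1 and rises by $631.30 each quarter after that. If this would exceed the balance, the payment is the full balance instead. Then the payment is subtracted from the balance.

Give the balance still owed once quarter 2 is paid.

Quarter 1: opening $18,571.03; payment $1,634.58; balance $16,936.45
Quarter 2: opening $16,936.45; payment $2,265.88; balance $14,670.57

$14,670.57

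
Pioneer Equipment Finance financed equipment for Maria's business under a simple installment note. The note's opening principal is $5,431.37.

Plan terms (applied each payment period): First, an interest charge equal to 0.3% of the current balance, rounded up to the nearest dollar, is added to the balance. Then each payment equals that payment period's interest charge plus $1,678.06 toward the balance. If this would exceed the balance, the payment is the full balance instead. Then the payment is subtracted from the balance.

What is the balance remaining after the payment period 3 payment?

Payment period 1: $5,431.37 +$17.00 interest = $5,448.37; pay $1,695.06 → $3,753.31
Payment period 2: $3,753.31 +$12.00 interest = $3,765.31; pay $1,690.06 → $2,075.25
Payment period 3: $2,075.25 +$7.00 interest = $2,082.25; pay $1,685.06 → $397.19

$397.19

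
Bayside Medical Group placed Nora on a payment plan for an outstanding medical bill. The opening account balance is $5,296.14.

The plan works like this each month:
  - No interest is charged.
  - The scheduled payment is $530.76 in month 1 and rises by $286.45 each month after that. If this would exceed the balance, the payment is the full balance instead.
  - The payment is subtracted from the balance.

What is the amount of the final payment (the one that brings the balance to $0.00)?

# | Opening | Payment | End bal
1 | $5,296.14 | $530.76 | $4,765.38
2 | $4,765.38 | $817.21 | $3,948.17
3 | $3,948.17 | $1,103.66 | $2,844.51
4 | $2,844.51 | $1,390.11 | $1,454.40
5 | $1,454.40 | $1,454.40 | $0.00

$1,454.40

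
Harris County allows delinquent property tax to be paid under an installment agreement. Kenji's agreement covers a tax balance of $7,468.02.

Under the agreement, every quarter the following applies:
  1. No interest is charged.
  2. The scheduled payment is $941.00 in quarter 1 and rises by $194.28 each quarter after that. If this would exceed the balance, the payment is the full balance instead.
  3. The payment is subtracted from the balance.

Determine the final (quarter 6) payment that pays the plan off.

$820.22

Quarter 1: $7,468.02 − $941.00 → $6,527.02
Quarter 2: $6,527.02 − $1,135.28 → $5,391.74
Quarter 3: $5,391.74 − $1,329.56 → $4,062.18
Quarter 4: $4,062.18 − $1,523.84 → $2,538.34
Quarter 5: $2,538.34 − $1,718.12 → $820.22
Quarter 6: $820.22 − $820.22 → $0.00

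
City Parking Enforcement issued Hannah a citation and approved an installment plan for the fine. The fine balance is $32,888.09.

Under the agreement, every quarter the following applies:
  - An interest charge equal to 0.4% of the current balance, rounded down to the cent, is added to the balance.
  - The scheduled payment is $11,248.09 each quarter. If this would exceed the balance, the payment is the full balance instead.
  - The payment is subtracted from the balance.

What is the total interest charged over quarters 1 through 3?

$261.07

Quarter 1: opening $32,888.09; interest $131.55 → $33,019.64; payment $11,248.09; balance $21,771.55
Quarter 2: opening $21,771.55; interest $87.08 → $21,858.63; payment $11,248.09; balance $10,610.54
Quarter 3: opening $10,610.54; interest $42.44 → $10,652.98; payment $10,652.98; balance $0.00
Total interest: $131.55 + $87.08 + $42.44 = $261.07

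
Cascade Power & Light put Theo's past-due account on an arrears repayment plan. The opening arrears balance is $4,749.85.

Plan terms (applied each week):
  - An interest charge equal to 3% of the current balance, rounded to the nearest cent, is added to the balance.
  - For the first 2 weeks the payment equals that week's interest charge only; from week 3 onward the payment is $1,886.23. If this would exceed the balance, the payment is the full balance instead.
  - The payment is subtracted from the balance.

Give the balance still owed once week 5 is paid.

Week 1: $4,749.85 +$142.50 interest = $4,892.35; pay $142.50 → $4,749.85
Week 2: $4,749.85 +$142.50 interest = $4,892.35; pay $142.50 → $4,749.85
Week 3: $4,749.85 +$142.50 interest = $4,892.35; pay $1,886.23 → $3,006.12
Week 4: $3,006.12 +$90.18 interest = $3,096.30; pay $1,886.23 → $1,210.07
Week 5: $1,210.07 +$36.30 interest = $1,246.37; pay $1,246.37 → $0.00

$0.00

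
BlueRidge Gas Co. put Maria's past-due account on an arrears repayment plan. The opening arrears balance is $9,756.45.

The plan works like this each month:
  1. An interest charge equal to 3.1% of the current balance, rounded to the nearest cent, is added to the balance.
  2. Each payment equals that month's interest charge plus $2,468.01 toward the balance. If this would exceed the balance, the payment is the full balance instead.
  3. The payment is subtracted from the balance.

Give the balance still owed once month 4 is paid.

Month 1: $9,756.45 +$302.45 interest = $10,058.90; pay $2,770.46 → $7,288.44
Month 2: $7,288.44 +$225.94 interest = $7,514.38; pay $2,693.95 → $4,820.43
Month 3: $4,820.43 +$149.43 interest = $4,969.86; pay $2,617.44 → $2,352.42
Month 4: $2,352.42 +$72.93 interest = $2,425.35; pay $2,425.35 → $0.00

$0.00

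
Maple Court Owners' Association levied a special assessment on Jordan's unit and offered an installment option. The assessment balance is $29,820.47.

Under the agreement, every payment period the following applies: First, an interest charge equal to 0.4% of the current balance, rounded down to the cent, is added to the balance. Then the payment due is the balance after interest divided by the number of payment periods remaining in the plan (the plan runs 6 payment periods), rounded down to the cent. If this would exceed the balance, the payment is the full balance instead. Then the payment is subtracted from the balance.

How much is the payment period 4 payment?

Payment period 1: opening $29,820.47; interest $119.28 → $29,939.75; payment $4,989.95; balance $24,949.80
Payment period 2: opening $24,949.80; interest $99.79 → $25,049.59; payment $5,009.91; balance $20,039.68
Payment period 3: opening $20,039.68; interest $80.15 → $20,119.83; payment $5,029.95; balance $15,089.88
Payment period 4: opening $15,089.88; interest $60.35 → $15,150.23; payment $5,050.07; balance $10,100.16

$5,050.07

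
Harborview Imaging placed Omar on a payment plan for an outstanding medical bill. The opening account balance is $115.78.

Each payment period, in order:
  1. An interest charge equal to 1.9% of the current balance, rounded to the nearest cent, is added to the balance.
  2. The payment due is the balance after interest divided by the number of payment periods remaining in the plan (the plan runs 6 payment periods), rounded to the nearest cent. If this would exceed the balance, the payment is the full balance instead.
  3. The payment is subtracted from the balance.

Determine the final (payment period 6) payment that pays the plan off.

$21.60

Payment period 1: opening $115.78; interest $2.20 → $117.98; payment $19.66; balance $98.32
Payment period 2: opening $98.32; interest $1.87 → $100.19; payment $20.04; balance $80.15
Payment period 3: opening $80.15; interest $1.52 → $81.67; payment $20.42; balance $61.25
Payment period 4: opening $61.25; interest $1.16 → $62.41; payment $20.80; balance $41.61
Payment period 5: opening $41.61; interest $0.79 → $42.40; payment $21.20; balance $21.20
Payment period 6: opening $21.20; interest $0.40 → $21.60; payment $21.60; balance $0.00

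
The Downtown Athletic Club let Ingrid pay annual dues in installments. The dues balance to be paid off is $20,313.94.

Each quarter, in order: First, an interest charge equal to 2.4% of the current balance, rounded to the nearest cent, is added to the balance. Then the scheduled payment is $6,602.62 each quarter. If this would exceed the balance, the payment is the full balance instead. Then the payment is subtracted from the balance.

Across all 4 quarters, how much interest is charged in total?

Quarter 1: opening $20,313.94; interest $487.53 → $20,801.47; payment $6,602.62; balance $14,198.85
Quarter 2: opening $14,198.85; interest $340.77 → $14,539.62; payment $6,602.62; balance $7,937.00
Quarter 3: opening $7,937.00; interest $190.49 → $8,127.49; payment $6,602.62; balance $1,524.87
Quarter 4: opening $1,524.87; interest $36.60 → $1,561.47; payment $1,561.47; balance $0.00
Total interest: $487.53 + $340.77 + $190.49 + $36.60 = $1,055.39

$1,055.39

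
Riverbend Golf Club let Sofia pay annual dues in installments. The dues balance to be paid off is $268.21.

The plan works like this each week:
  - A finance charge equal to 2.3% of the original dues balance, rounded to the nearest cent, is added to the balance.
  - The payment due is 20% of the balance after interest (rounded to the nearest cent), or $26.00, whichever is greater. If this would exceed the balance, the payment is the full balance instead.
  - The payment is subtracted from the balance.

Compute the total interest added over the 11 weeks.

Week 1: $268.21 +$6.17 interest = $274.38; pay $54.88 → $219.50
Week 2: $219.50 +$6.17 interest = $225.67; pay $45.13 → $180.54
Week 3: $180.54 +$6.17 interest = $186.71; pay $37.34 → $149.37
Week 4: $149.37 +$6.17 interest = $155.54; pay $31.11 → $124.43
Week 5: $124.43 +$6.17 interest = $130.60; pay $26.12 → $104.48
Week 6: $104.48 +$6.17 interest = $110.65; pay $26.00 → $84.65
Week 7: $84.65 +$6.17 interest = $90.82; pay $26.00 → $64.82
Week 8: $64.82 +$6.17 interest = $70.99; pay $26.00 → $44.99
Week 9: $44.99 +$6.17 interest = $51.16; pay $26.00 → $25.16
Week 10: $25.16 +$6.17 interest = $31.33; pay $26.00 → $5.33
Week 11: $5.33 +$6.17 interest = $11.50; pay $11.50 → $0.00
Total interest: $6.17 + $6.17 + $6.17 + $6.17 + $6.17 + $6.17 + $6.17 + $6.17 + $6.17 + $6.17 + $6.17 = $67.87

$67.87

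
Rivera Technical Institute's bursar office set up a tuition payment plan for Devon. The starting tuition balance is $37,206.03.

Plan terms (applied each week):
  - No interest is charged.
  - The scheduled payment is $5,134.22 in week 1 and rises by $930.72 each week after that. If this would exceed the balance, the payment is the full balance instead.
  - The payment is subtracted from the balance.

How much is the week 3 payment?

$6,995.66

# | Opening | Payment | End bal
1 | $37,206.03 | $5,134.22 | $32,071.81
2 | $32,071.81 | $6,064.94 | $26,006.87
3 | $26,006.87 | $6,995.66 | $19,011.21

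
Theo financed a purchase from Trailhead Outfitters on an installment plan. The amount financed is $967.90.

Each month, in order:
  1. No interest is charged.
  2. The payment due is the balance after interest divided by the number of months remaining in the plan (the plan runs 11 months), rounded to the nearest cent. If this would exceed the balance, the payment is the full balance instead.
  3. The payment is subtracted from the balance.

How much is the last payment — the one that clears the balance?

Month 1: $967.90 − $87.99 → $879.91
Month 2: $879.91 − $87.99 → $791.92
Month 3: $791.92 − $87.99 → $703.93
Month 4: $703.93 − $87.99 → $615.94
Month 5: $615.94 − $87.99 → $527.95
Month 6: $527.95 − $87.99 → $439.96
Month 7: $439.96 − $87.99 → $351.97
Month 8: $351.97 − $87.99 → $263.98
Month 9: $263.98 − $87.99 → $175.99
Month 10: $175.99 − $88.00 → $87.99
Month 11: $87.99 − $87.99 → $0.00

$87.99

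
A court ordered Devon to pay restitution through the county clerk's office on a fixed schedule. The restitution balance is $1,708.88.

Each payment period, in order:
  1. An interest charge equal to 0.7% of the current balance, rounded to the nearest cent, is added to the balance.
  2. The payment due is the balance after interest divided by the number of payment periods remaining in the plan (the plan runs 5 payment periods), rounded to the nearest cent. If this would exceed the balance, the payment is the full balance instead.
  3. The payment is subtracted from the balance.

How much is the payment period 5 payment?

# | Opening | Interest | Payment | End bal
1 | $1,708.88 | $11.96 | $344.17 | $1,376.67
2 | $1,376.67 | $9.64 | $346.58 | $1,039.73
3 | $1,039.73 | $7.28 | $349.00 | $698.01
4 | $698.01 | $4.89 | $351.45 | $351.45
5 | $351.45 | $2.46 | $353.91 | $0.00

$353.91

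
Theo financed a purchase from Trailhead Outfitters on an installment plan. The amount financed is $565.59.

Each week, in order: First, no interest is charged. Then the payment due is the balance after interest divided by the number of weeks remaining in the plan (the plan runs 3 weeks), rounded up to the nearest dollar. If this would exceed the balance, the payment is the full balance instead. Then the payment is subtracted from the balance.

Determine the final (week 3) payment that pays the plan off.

$187.59

Week 1: opening $565.59; payment $189.00; balance $376.59
Week 2: opening $376.59; payment $189.00; balance $187.59
Week 3: opening $187.59; payment $187.59; balance $0.00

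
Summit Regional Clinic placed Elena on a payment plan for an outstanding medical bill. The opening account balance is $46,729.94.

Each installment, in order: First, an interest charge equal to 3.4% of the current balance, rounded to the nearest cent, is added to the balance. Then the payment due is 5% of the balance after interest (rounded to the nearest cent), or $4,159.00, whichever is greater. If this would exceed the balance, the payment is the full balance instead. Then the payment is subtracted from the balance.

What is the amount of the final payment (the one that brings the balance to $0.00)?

# | Opening | Interest | Payment | End bal
1 | $46,729.94 | $1,588.82 | $4,159.00 | $44,159.76
2 | $44,159.76 | $1,501.43 | $4,159.00 | $41,502.19
3 | $41,502.19 | $1,411.07 | $4,159.00 | $38,754.26
4 | $38,754.26 | $1,317.64 | $4,159.00 | $35,912.90
5 | $35,912.90 | $1,221.04 | $4,159.00 | $32,974.94
6 | $32,974.94 | $1,121.15 | $4,159.00 | $29,937.09
7 | $29,937.09 | $1,017.86 | $4,159.00 | $26,795.95
8 | $26,795.95 | $911.06 | $4,159.00 | $23,548.01
9 | $23,548.01 | $800.63 | $4,159.00 | $20,189.64
10 | $20,189.64 | $686.45 | $4,159.00 | $16,717.09
11 | $16,717.09 | $568.38 | $4,159.00 | $13,126.47
12 | $13,126.47 | $446.30 | $4,159.00 | $9,413.77
13 | $9,413.77 | $320.07 | $4,159.00 | $5,574.84
14 | $5,574.84 | $189.54 | $4,159.00 | $1,605.38
15 | $1,605.38 | $54.58 | $1,659.96 | $0.00

$1,659.96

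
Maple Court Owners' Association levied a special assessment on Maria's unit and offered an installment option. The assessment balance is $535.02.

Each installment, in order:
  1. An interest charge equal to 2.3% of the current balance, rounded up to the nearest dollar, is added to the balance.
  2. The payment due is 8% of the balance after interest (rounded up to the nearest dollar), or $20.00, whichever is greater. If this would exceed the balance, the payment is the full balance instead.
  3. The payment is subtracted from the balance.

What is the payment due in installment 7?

$31.00

# | Opening | Interest | Payment | End bal
1 | $535.02 | $13.00 | $44.00 | $504.02
2 | $504.02 | $12.00 | $42.00 | $474.02
3 | $474.02 | $11.00 | $39.00 | $446.02
4 | $446.02 | $11.00 | $37.00 | $420.02
5 | $420.02 | $10.00 | $35.00 | $395.02
6 | $395.02 | $10.00 | $33.00 | $372.02
7 | $372.02 | $9.00 | $31.00 | $350.02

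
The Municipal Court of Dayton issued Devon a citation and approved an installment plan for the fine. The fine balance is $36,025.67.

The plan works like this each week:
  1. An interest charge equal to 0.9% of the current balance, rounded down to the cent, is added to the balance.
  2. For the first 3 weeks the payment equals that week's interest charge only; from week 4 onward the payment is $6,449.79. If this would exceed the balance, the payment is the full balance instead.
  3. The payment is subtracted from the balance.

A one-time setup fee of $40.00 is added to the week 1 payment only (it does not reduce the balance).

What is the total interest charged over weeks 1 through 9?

Week 1: $36,025.67 +$324.23 interest = $36,349.90; pay $324.23 (+ $40.00 fee) → $36,025.67
Week 2: $36,025.67 +$324.23 interest = $36,349.90; pay $324.23 → $36,025.67
Week 3: $36,025.67 +$324.23 interest = $36,349.90; pay $324.23 → $36,025.67
Week 4: $36,025.67 +$324.23 interest = $36,349.90; pay $6,449.79 → $29,900.11
Week 5: $29,900.11 +$269.10 interest = $30,169.21; pay $6,449.79 → $23,719.42
Week 6: $23,719.42 +$213.47 interest = $23,932.89; pay $6,449.79 → $17,483.10
Week 7: $17,483.10 +$157.34 interest = $17,640.44; pay $6,449.79 → $11,190.65
Week 8: $11,190.65 +$100.71 interest = $11,291.36; pay $6,449.79 → $4,841.57
Week 9: $4,841.57 +$43.57 interest = $4,885.14; pay $4,885.14 → $0.00
Total interest: $324.23 + $324.23 + $324.23 + $324.23 + $269.10 + $213.47 + $157.34 + $100.71 + $43.57 = $2,081.11

$2,081.11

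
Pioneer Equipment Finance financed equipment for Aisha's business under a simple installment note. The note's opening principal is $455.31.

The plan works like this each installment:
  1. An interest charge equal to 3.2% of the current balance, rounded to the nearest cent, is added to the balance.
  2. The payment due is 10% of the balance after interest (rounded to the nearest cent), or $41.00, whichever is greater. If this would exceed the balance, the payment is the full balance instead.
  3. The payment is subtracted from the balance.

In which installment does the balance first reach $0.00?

# | Opening | Interest | Payment | End bal
1 | $455.31 | $14.57 | $46.99 | $422.89
2 | $422.89 | $13.53 | $43.64 | $392.78
3 | $392.78 | $12.57 | $41.00 | $364.35
4 | $364.35 | $11.66 | $41.00 | $335.01
5 | $335.01 | $10.72 | $41.00 | $304.73
6 | $304.73 | $9.75 | $41.00 | $273.48
7 | $273.48 | $8.75 | $41.00 | $241.23
8 | $241.23 | $7.72 | $41.00 | $207.95
9 | $207.95 | $6.65 | $41.00 | $173.60
10 | $173.60 | $5.56 | $41.00 | $138.16
11 | $138.16 | $4.42 | $41.00 | $101.58
12 | $101.58 | $3.25 | $41.00 | $63.83
13 | $63.83 | $2.04 | $41.00 | $24.87
14 | $24.87 | $0.80 | $25.67 | $0.00
Balance reaches $0.00 in installment 14.

14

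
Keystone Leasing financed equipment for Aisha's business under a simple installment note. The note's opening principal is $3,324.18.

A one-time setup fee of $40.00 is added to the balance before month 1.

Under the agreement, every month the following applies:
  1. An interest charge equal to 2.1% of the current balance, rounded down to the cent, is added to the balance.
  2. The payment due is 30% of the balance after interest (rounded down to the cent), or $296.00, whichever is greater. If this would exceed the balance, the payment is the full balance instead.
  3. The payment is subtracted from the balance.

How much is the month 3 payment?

Month 1: opening $3,364.18; interest $70.64 → $3,434.82; payment $1,030.44; balance $2,404.38
Month 2: opening $2,404.38; interest $50.49 → $2,454.87; payment $736.46; balance $1,718.41
Month 3: opening $1,718.41; interest $36.08 → $1,754.49; payment $526.34; balance $1,228.15

$526.34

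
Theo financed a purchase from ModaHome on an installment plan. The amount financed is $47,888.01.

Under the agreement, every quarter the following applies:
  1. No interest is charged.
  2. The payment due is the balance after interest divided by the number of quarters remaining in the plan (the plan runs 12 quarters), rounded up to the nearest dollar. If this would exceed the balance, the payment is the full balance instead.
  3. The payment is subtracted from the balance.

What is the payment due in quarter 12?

Quarter 1: $47,888.01 − $3,991.00 → $43,897.01
Quarter 2: $43,897.01 − $3,991.00 → $39,906.01
Quarter 3: $39,906.01 − $3,991.00 → $35,915.01
Quarter 4: $35,915.01 − $3,991.00 → $31,924.01
Quarter 5: $31,924.01 − $3,991.00 → $27,933.01
Quarter 6: $27,933.01 − $3,991.00 → $23,942.01
Quarter 7: $23,942.01 − $3,991.00 → $19,951.01
Quarter 8: $19,951.01 − $3,991.00 → $15,960.01
Quarter 9: $15,960.01 − $3,991.00 → $11,969.01
Quarter 10: $11,969.01 − $3,990.00 → $7,979.01
Quarter 11: $7,979.01 − $3,990.00 → $3,989.01
Quarter 12: $3,989.01 − $3,989.01 → $0.00

$3,989.01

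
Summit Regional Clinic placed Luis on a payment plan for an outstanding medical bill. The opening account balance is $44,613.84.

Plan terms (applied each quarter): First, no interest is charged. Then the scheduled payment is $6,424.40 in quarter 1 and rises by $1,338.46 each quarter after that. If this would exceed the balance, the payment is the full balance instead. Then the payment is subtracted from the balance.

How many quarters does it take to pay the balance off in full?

Quarter 1: opening $44,613.84; payment $6,424.40; balance $38,189.44
Quarter 2: opening $38,189.44; payment $7,762.86; balance $30,426.58
Quarter 3: opening $30,426.58; payment $9,101.32; balance $21,325.26
Quarter 4: opening $21,325.26; payment $10,439.78; balance $10,885.48
Quarter 5: opening $10,885.48; payment $10,885.48; balance $0.00
Balance reaches $0.00 in quarter 5.

5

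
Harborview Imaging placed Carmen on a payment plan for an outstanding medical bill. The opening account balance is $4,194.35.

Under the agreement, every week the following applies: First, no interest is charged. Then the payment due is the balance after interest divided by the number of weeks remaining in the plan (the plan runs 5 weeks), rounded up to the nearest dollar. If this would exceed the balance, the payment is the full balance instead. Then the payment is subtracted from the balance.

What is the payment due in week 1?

$839.00

Week 1: opening $4,194.35; payment $839.00; balance $3,355.35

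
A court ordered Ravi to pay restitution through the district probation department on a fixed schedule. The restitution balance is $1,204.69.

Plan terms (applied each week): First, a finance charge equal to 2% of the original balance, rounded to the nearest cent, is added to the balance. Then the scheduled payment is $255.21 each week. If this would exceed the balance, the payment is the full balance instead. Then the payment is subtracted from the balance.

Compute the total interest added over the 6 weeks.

Week 1: opening $1,204.69; interest $24.09 → $1,228.78; payment $255.21; balance $973.57
Week 2: opening $973.57; interest $24.09 → $997.66; payment $255.21; balance $742.45
Week 3: opening $742.45; interest $24.09 → $766.54; payment $255.21; balance $511.33
Week 4: opening $511.33; interest $24.09 → $535.42; payment $255.21; balance $280.21
Week 5: opening $280.21; interest $24.09 → $304.30; payment $255.21; balance $49.09
Week 6: opening $49.09; interest $24.09 → $73.18; payment $73.18; balance $0.00
Total interest: $24.09 + $24.09 + $24.09 + $24.09 + $24.09 + $24.09 = $144.54

$144.54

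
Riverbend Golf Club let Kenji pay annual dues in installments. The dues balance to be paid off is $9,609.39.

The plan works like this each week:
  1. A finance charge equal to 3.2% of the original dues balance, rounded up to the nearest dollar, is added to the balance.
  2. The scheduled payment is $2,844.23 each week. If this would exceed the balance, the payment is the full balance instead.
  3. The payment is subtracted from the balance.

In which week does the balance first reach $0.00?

4

Week 1: $9,609.39 +$308.00 interest = $9,917.39; pay $2,844.23 → $7,073.16
Week 2: $7,073.16 +$308.00 interest = $7,381.16; pay $2,844.23 → $4,536.93
Week 3: $4,536.93 +$308.00 interest = $4,844.93; pay $2,844.23 → $2,000.70
Week 4: $2,000.70 +$308.00 interest = $2,308.70; pay $2,308.70 → $0.00
Balance reaches $0.00 in week 4.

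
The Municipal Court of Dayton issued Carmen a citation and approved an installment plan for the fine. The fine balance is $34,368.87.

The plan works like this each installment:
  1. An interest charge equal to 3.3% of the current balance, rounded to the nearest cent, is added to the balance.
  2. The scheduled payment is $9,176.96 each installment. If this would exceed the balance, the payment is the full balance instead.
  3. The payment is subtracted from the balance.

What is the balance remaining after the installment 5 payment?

$0.00

Installment 1: $34,368.87 +$1,134.17 interest = $35,503.04; pay $9,176.96 → $26,326.08
Installment 2: $26,326.08 +$868.76 interest = $27,194.84; pay $9,176.96 → $18,017.88
Installment 3: $18,017.88 +$594.59 interest = $18,612.47; pay $9,176.96 → $9,435.51
Installment 4: $9,435.51 +$311.37 interest = $9,746.88; pay $9,176.96 → $569.92
Installment 5: $569.92 +$18.81 interest = $588.73; pay $588.73 → $0.00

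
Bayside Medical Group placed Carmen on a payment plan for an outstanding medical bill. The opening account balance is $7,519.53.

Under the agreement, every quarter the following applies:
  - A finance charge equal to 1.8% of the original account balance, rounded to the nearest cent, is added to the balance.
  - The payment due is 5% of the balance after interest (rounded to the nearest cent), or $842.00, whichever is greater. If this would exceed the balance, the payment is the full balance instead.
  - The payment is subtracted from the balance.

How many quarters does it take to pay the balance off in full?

11

Quarter 1: opening $7,519.53; interest $135.35 → $7,654.88; payment $842.00; balance $6,812.88
Quarter 2: opening $6,812.88; interest $135.35 → $6,948.23; payment $842.00; balance $6,106.23
Quarter 3: opening $6,106.23; interest $135.35 → $6,241.58; payment $842.00; balance $5,399.58
Quarter 4: opening $5,399.58; interest $135.35 → $5,534.93; payment $842.00; balance $4,692.93
Quarter 5: opening $4,692.93; interest $135.35 → $4,828.28; payment $842.00; balance $3,986.28
Quarter 6: opening $3,986.28; interest $135.35 → $4,121.63; payment $842.00; balance $3,279.63
Quarter 7: opening $3,279.63; interest $135.35 → $3,414.98; payment $842.00; balance $2,572.98
Quarter 8: opening $2,572.98; interest $135.35 → $2,708.33; payment $842.00; balance $1,866.33
Quarter 9: opening $1,866.33; interest $135.35 → $2,001.68; payment $842.00; balance $1,159.68
Quarter 10: opening $1,159.68; interest $135.35 → $1,295.03; payment $842.00; balance $453.03
Quarter 11: opening $453.03; interest $135.35 → $588.38; payment $588.38; balance $0.00
Balance reaches $0.00 in quarter 11.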